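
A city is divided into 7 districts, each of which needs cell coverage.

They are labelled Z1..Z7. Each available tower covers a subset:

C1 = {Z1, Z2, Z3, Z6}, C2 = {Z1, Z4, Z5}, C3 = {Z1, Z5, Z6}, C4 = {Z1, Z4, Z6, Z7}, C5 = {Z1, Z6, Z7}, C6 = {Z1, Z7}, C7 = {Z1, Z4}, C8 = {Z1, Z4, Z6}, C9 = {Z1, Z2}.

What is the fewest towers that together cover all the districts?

C1 and C3 and C4 together: C1 ∪ C3 ∪ C4 = {Z1, Z2, Z3, Z4, Z5, Z6, Z7} — every district is covered.
Only C1 contains Z3, so C1 is forced; the remaining 3 districts need at least 2 more towers (each remaining tower adds at most 2) — so at least 3 towers are needed, and 3 is optimal.

3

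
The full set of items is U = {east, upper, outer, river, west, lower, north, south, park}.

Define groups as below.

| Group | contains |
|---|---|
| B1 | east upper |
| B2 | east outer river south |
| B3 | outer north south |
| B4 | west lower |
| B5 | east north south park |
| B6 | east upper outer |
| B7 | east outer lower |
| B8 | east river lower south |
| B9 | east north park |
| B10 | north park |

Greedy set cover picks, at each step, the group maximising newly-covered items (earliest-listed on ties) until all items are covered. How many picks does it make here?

Greedy: pick B2 (covers 4 new) → pick B4 (covers 2 new) → pick B5 (covers 2 new) → pick B1 (covers 1 new). Total picks: 4.

4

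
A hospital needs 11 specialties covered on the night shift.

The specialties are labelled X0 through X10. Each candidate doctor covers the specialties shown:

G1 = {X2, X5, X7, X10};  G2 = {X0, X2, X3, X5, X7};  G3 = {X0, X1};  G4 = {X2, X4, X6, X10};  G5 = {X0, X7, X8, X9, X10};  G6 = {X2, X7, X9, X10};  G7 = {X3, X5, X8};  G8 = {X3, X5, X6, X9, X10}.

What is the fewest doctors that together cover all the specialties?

4

Take {G2, G3, G4, G5}. Their union is {X0, X1, X2, X3, X4, X5, X6, X7, X8, X9, X10}, which is all 11 specialties.
No 3 of the 8 doctors cover everything (all 56 combinations miss at least one specialty), so 4 is optimal.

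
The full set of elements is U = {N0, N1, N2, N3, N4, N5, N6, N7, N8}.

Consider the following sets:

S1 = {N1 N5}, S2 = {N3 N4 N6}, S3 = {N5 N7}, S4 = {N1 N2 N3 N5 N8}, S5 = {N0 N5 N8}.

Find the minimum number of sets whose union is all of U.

4

S2, S3, S4, and S5 cover everything between them: the union {N0, N1, N2, N3, N4, N5, N6, N7, N8} is all of U.
No 3 of the 5 sets cover everything (all 10 combinations miss at least one element), so 4 is optimal.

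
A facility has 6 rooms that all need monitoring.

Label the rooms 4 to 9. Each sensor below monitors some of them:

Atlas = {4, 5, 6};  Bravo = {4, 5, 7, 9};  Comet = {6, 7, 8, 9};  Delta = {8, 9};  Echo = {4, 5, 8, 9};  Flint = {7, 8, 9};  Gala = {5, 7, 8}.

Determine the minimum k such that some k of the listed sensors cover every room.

2

Take {Comet, Echo}. Their union is {4, 5, 6, 7, 8, 9}, which is all 6 rooms.
No single sensor has all 6 rooms (the largest, Bravo, has 4), so 2 is optimal.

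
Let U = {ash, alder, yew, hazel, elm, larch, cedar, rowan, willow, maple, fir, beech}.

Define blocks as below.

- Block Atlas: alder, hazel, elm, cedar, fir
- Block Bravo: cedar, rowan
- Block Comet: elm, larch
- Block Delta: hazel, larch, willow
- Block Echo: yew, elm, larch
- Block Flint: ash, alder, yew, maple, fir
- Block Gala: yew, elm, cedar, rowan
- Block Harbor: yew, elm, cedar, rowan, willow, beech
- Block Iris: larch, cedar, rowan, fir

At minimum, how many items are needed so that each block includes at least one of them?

3

The 3 items {alder, larch, rowan} hit every block.
The blocks Bravo, Delta, Flint are pairwise disjoint, so any hitting set needs a separate item for each — at least 3. Hence 3 is optimal.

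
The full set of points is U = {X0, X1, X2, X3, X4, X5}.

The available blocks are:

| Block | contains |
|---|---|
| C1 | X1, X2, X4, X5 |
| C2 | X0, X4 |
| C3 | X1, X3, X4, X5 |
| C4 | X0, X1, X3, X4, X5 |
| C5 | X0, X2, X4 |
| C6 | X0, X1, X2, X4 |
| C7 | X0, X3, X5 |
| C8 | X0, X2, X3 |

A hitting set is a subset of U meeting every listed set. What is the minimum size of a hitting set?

Take H = {X0, X4}. Each listed block contains at least one of these, so H is a hitting set of size 2.
No single point lies in every block, so at least 2 are needed and 2 is optimal.

2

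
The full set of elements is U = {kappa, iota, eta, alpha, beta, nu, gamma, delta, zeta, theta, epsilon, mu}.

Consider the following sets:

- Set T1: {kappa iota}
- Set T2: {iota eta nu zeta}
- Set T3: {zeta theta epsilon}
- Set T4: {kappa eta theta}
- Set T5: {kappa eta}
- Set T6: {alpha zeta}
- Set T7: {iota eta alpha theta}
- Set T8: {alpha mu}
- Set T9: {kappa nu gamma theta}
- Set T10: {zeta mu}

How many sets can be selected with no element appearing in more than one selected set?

3

T1, T3, T8 are pairwise disjoint (T1={kappa,iota}; T3={zeta,theta,epsilon}; T8={alpha,mu}).
Every remaining set overlaps one of these, and no 4 of the listed sets are pairwise disjoint, so 3 is the maximum.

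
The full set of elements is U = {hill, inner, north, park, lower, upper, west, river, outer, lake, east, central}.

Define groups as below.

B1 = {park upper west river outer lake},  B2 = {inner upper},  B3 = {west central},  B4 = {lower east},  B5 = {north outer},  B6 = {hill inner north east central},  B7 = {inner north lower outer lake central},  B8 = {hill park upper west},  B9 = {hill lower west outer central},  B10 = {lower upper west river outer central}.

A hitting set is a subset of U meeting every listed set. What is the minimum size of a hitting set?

4

H = {inner, west, outer, east} meets every group (each contains at least one member of H), and |H| = 4.
The groups B2, B3, B4, B5 are pairwise disjoint, so any hitting set needs a separate element for each — at least 4. Hence 4 is optimal.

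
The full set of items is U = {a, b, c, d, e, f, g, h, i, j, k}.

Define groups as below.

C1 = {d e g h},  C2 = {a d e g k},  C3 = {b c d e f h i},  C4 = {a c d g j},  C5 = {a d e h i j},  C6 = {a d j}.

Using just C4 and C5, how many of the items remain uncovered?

3

Union of C4, C5 = {a, c, d, e, g, h, i, j}.
Not covered: b, f, k — 3 items.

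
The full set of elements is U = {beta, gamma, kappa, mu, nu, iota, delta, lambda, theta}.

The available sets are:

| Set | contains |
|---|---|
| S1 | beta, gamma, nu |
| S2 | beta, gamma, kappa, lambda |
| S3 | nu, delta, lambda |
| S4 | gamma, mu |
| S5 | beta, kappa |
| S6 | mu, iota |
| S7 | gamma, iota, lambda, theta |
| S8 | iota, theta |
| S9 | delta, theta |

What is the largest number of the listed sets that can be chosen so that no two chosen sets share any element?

4

S3, S4, S5, S8 are pairwise disjoint (S3={nu,delta,lambda}; S4={gamma,mu}; S5={beta,kappa}; S8={iota,theta}).
Every remaining set overlaps one of these, and no 5 of the listed sets are pairwise disjoint, so 4 is the maximum.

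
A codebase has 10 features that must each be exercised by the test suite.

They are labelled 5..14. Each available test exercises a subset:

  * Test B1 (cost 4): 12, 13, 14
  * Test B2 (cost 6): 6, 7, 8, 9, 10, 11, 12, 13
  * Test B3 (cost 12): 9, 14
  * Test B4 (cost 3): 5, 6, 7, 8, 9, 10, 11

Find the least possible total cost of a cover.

7

B1, B4 together cover every feature (B1 ∪ B4 = {5, 6, 7, 8, 9, 10, 11, 12, 13, 14}); total cost 4 + 3 = 7.
No covering selection has total cost below 7.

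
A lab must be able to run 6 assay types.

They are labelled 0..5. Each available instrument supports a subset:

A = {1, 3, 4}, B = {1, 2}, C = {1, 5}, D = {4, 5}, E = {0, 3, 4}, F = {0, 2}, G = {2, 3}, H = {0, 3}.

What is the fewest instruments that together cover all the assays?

3

Take {C, E, G}. Their union is {0, 1, 2, 3, 4, 5}, which is all 6 assays.
No 2 of the 8 instruments cover everything (all 28 combinations miss at least one assay), so 3 is optimal.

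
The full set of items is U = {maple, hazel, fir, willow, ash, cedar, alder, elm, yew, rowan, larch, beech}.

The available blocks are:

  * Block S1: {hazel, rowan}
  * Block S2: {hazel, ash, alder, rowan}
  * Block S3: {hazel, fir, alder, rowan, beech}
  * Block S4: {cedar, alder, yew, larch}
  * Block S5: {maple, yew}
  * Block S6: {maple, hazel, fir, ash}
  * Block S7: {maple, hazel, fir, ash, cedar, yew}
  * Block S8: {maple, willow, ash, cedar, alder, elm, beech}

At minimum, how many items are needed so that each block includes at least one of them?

3

The 3 items {maple, hazel, yew} hit every block.
No choice of 2 items meets every block, so 3 is the minimum.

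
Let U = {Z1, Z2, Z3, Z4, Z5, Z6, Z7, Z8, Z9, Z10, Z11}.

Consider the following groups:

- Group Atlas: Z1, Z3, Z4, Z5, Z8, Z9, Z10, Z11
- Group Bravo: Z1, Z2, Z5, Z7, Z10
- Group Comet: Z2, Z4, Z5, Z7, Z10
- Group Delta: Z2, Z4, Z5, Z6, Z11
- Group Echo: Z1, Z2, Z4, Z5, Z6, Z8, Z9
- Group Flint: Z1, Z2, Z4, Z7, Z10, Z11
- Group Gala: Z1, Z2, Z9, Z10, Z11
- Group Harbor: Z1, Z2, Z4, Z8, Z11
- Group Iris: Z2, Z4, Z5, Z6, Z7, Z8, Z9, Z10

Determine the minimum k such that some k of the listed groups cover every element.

2

Atlas and Iris cover everything between them: the union {Z1, Z2, Z3, Z4, Z5, Z6, Z7, Z8, Z9, Z10, Z11} is all of U.
No single group has all 11 elements (the largest, Atlas, has 8), so 2 is optimal.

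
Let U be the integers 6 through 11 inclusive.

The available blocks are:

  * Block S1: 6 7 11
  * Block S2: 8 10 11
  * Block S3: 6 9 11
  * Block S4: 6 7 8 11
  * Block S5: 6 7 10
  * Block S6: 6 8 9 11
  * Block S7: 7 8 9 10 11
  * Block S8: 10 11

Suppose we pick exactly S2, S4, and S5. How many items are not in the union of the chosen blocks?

1

Union of S2, S4, S5 = {6, 7, 8, 10, 11}.
Not covered: 9 — 1 item.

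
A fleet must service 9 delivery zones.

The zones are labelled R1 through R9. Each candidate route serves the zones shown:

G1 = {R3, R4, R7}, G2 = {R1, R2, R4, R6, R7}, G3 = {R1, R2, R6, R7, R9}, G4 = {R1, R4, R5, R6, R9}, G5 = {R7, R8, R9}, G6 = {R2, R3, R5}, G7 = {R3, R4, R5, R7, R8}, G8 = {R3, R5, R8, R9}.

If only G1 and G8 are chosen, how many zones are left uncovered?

3

Union of G1, G8 = {R3, R4, R5, R7, R8, R9}.
Not covered: R1, R2, R6 — 3 zones.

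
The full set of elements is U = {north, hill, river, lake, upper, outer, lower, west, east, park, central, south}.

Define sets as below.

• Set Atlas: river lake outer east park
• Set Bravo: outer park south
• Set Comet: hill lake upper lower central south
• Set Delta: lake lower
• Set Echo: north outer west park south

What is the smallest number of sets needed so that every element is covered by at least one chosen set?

Atlas and Comet and Echo together: Atlas ∪ Comet ∪ Echo = {north, hill, river, lake, upper, outer, lower, west, east, park, central, south} — every element is covered.
Only Echo contains north, so Echo is forced; the remaining 7 elements need at least 2 more sets (each remaining set adds at most 5) — so at least 3 sets are needed, and 3 is optimal.

3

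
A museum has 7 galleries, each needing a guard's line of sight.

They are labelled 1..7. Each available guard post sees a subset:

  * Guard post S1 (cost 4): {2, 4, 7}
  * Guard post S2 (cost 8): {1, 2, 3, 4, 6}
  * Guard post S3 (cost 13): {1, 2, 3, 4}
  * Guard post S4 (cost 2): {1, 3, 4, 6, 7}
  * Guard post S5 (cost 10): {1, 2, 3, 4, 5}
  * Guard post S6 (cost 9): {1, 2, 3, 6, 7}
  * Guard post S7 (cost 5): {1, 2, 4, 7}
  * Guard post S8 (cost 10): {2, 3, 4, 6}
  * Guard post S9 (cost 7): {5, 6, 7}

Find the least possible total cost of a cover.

S4, S5 together cover every gallery (S4 ∪ S5 = {1, 2, 3, 4, 5, 6, 7}); total cost 2 + 10 = 12.
The greedy pick S4, S1, S9 costs 13; no covering selection beats 12.

12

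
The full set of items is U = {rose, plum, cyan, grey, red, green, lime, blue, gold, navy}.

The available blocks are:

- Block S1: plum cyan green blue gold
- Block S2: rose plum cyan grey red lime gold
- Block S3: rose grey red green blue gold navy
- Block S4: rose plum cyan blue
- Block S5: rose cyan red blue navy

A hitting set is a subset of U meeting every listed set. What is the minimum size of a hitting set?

2

H = {cyan, grey} meets every block (each contains at least one member of H), and |H| = 2.
No single item lies in every block, so at least 2 are needed and 2 is optimal.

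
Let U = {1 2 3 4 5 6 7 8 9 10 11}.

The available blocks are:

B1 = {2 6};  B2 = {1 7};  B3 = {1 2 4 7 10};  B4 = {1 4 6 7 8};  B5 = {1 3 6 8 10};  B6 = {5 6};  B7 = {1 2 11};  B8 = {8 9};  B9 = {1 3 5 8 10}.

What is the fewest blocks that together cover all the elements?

B4 and B7 and B8 and B9 together: B4 ∪ B7 ∪ B8 ∪ B9 = {1, 2, 3, 4, 5, 6, 7, 8, 9, 10, 11} — every element is covered.
No 3 of the 9 blocks cover everything (all 84 combinations miss at least one element), so 4 is optimal.

4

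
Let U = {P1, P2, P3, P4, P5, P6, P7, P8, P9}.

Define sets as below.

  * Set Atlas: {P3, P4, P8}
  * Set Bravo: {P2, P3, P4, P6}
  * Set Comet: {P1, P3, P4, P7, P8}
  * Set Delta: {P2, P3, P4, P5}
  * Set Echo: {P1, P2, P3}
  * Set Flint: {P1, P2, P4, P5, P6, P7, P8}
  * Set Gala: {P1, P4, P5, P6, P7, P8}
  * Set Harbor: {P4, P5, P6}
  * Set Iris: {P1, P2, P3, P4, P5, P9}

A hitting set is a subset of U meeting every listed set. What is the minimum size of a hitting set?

Take H = {P2, P4}. Each listed set contains at least one of these, so H is a hitting set of size 2.
The sets Echo, Harbor are pairwise disjoint, so any hitting set needs a separate point for each — at least 2. Hence 2 is optimal.

2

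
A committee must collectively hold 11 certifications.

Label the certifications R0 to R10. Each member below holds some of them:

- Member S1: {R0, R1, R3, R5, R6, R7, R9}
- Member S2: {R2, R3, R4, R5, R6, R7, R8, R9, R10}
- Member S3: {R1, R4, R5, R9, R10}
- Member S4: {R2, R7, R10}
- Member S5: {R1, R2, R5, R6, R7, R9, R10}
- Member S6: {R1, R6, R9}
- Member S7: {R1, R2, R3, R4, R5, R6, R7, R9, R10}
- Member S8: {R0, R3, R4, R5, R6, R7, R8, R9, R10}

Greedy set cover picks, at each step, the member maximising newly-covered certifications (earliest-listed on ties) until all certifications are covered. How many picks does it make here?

2

Greedy: pick S2 (covers 9 new) → pick S1 (covers 2 new). Total picks: 2.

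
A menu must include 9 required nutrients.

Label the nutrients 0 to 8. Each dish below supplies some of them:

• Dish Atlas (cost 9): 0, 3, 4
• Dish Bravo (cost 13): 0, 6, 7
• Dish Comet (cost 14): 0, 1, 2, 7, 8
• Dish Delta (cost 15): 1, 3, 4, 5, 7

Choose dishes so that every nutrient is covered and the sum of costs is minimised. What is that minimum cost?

Bravo, Comet, Delta together cover every nutrient (Bravo ∪ Comet ∪ Delta = {0, 1, 2, 3, 4, 5, 6, 7, 8}); total cost 13 + 14 + 15 = 42.
The greedy pick Comet, Atlas, Bravo, Delta costs 51; no covering selection beats 42.

42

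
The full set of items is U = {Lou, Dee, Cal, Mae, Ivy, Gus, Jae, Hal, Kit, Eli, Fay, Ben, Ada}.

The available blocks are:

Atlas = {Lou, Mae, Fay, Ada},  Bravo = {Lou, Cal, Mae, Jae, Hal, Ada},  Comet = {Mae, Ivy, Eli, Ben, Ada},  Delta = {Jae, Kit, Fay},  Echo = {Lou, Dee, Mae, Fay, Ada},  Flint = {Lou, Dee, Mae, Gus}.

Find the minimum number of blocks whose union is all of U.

Bravo and Comet and Delta and Flint together: Bravo ∪ Comet ∪ Delta ∪ Flint = {Lou, Dee, Cal, Mae, Ivy, Gus, Jae, Hal, Kit, Eli, Fay, Ben, Ada} — every item is covered.
Only Bravo contains Cal, so Bravo is forced; the remaining 7 items need at least 3 more blocks (each remaining block adds at most 3) — so at least 4 blocks are needed, and 4 is optimal.

4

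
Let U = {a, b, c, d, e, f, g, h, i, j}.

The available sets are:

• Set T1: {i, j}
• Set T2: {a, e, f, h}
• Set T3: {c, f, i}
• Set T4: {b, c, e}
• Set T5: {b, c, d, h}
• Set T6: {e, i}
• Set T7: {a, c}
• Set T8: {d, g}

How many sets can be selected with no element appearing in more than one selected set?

3

T1, T4, T8 are pairwise disjoint (T1={i,j}; T4={b,c,e}; T8={d,g}).
Every remaining set overlaps one of these, and no 4 of the listed sets are pairwise disjoint, so 3 is the maximum.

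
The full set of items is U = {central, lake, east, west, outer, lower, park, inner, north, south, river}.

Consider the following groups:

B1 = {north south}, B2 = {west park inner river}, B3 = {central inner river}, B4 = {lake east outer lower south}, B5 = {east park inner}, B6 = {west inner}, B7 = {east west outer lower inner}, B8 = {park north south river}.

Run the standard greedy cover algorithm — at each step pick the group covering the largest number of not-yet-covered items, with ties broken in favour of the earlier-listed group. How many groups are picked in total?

4

Greedy: pick B4 (covers 5 new) → pick B2 (covers 4 new) → pick B1 (covers 1 new) → pick B3 (covers 1 new). Total picks: 4.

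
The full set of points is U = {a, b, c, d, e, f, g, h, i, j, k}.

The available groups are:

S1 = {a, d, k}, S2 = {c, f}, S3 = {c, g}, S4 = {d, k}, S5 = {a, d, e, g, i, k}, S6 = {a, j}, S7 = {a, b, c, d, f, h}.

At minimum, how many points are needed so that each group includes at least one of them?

The 3 points {c, d, j} hit every group.
The groups S2, S4, S6 are pairwise disjoint, so any hitting set needs a separate point for each — at least 3. Hence 3 is optimal.

3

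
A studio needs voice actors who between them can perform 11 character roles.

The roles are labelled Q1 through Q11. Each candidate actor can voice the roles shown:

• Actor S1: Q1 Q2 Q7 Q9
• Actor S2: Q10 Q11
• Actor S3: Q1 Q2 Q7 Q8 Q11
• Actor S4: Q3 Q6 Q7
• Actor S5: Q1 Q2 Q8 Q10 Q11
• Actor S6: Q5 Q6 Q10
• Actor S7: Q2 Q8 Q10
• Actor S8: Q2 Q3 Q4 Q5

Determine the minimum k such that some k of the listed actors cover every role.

4

S1 and S3 and S6 and S8 together: S1 ∪ S3 ∪ S6 ∪ S8 = {Q1, Q2, Q3, Q4, Q5, Q6, Q7, Q8, Q9, Q10, Q11} — every role is covered.
Only S1 contains Q9, so S1 is forced; the remaining 7 roles need at least 3 more actors (each remaining actor adds at most 3) — so at least 4 actors are needed, and 4 is optimal.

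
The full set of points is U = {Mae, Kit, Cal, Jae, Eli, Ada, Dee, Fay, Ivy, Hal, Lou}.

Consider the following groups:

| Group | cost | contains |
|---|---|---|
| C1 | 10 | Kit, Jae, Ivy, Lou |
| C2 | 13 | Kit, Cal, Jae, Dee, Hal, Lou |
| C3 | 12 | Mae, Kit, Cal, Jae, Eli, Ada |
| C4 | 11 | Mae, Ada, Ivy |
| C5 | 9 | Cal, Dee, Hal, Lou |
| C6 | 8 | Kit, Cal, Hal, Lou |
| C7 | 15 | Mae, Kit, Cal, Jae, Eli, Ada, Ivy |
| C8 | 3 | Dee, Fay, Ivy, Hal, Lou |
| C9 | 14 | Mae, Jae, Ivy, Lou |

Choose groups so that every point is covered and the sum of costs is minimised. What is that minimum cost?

C3, C8 together cover every point (C3 ∪ C8 = {Mae, Kit, Cal, Jae, Eli, Ada, Dee, Fay, Ivy, Hal, Lou}); total cost 12 + 3 = 15.
No covering selection has total cost below 15.

15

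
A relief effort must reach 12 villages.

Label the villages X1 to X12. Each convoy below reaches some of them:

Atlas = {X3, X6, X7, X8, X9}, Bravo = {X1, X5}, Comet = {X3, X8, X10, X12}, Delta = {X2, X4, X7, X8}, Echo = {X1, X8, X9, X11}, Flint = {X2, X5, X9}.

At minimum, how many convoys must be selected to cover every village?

Take {Atlas, Comet, Delta, Echo, Flint}. Their union is {X1, X2, X3, X4, X5, X6, X7, X8, X9, X10, X11, X12}, which is all 12 villages.
Only Atlas contains X6, so Atlas is forced; the remaining 7 villages need at least 4 more convoys (each remaining convoy adds at most 2) — so at least 5 convoys are needed, and 5 is optimal.

5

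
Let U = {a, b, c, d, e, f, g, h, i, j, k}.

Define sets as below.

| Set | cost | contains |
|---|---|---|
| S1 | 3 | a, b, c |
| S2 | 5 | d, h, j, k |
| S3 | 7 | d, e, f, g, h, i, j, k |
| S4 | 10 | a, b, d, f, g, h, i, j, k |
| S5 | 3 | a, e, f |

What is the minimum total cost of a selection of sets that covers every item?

10

S1, S3 together cover every item (S1 ∪ S3 = {a, b, c, d, e, f, g, h, i, j, k}); total cost 3 + 7 = 10.
No covering selection has total cost below 10.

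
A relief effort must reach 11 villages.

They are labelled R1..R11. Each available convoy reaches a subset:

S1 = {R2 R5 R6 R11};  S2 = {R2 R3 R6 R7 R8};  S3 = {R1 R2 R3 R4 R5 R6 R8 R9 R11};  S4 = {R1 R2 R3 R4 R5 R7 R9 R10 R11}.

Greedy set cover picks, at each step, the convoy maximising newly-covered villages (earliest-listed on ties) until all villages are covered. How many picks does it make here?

Greedy: pick S3 (covers 9 new) → pick S4 (covers 2 new). Total picks: 2.

2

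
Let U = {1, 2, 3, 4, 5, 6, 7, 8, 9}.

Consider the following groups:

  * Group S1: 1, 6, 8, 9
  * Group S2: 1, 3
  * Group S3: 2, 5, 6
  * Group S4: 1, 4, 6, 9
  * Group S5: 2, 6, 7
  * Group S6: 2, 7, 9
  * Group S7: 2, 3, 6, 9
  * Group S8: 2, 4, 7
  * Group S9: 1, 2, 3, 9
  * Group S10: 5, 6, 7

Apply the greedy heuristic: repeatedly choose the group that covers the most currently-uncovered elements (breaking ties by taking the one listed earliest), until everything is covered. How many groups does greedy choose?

4

Greedy: pick S1 (covers 4 new) → pick S8 (covers 3 new) → pick S2 (covers 1 new) → pick S3 (covers 1 new). Total picks: 4.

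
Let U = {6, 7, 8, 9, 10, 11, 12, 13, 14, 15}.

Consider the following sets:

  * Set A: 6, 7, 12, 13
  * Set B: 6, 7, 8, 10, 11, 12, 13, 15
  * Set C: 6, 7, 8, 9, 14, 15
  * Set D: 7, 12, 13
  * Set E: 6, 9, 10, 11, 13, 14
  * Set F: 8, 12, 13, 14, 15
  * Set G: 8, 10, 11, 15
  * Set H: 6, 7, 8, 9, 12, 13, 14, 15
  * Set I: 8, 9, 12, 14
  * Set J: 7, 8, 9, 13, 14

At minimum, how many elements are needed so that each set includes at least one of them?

T = {8, 13} meets every set (each contains at least one member of T), and |T| = 2.
The sets D, G are pairwise disjoint, so any hitting set needs a separate element for each — at least 2. Hence 2 is optimal.

2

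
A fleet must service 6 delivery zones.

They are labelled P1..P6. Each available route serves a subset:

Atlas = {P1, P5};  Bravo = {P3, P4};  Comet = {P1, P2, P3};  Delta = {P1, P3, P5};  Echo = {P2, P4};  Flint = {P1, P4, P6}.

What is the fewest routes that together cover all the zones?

3

Atlas and Comet and Flint together: Atlas ∪ Comet ∪ Flint = {P1, P2, P3, P4, P5, P6} — every zone is covered.
Only Flint contains P6, so Flint is forced; the remaining 3 zones need at least 2 more routes (each remaining route adds at most 2) — so at least 3 routes are needed, and 3 is optimal.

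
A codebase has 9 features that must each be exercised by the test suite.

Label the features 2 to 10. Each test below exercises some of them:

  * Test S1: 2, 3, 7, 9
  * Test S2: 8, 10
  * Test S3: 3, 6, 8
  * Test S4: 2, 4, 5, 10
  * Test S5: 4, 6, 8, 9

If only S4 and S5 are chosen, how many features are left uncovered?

Union of S4, S5 = {2, 4, 5, 6, 8, 9, 10}.
Not covered: 3, 7 — 2 features.

2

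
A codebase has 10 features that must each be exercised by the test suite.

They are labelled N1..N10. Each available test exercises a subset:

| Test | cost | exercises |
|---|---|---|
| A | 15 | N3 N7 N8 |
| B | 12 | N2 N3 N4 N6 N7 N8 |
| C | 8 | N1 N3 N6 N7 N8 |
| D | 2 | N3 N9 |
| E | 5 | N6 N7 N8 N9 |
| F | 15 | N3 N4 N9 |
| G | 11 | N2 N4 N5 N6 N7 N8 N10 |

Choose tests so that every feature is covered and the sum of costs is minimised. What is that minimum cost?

C, D, G together cover every feature (C ∪ D ∪ G = {N1, N2, N3, N4, N5, N6, N7, N8, N9, N10}); total cost 8 + 2 + 11 = 21.
No covering selection has total cost below 21.

21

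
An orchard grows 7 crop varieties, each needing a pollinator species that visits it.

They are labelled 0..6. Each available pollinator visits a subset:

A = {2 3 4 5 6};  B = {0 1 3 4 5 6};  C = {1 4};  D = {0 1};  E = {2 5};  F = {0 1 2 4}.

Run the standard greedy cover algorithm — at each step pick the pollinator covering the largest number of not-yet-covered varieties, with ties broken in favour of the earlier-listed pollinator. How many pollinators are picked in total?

Greedy: pick B (covers 6 new) → pick A (covers 1 new). Total picks: 2.

2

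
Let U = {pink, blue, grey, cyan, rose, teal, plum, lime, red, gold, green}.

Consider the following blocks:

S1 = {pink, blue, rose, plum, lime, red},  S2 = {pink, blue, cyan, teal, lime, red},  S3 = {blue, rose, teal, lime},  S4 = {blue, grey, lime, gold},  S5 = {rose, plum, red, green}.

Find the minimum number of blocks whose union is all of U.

S2, S4, and S5 cover everything between them: the union {pink, blue, grey, cyan, rose, teal, plum, lime, red, gold, green} is all of U.
Only S4 contains grey, so S4 is forced; the remaining 7 items need at least 2 more blocks (each remaining block adds at most 4) — so at least 3 blocks are needed, and 3 is optimal.

3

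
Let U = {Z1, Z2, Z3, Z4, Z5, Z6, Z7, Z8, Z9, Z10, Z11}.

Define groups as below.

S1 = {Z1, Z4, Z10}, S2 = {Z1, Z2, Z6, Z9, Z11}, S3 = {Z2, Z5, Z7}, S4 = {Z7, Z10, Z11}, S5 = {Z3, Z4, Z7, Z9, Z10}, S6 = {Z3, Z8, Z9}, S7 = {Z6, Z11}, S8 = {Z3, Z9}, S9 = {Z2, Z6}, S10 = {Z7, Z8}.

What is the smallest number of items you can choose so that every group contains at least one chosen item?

4

The 4 items {Z1, Z6, Z7, Z9} hit every group.
The groups S1, S3, S6, S7 are pairwise disjoint, so any hitting set needs a separate item for each — at least 4. Hence 4 is optimal.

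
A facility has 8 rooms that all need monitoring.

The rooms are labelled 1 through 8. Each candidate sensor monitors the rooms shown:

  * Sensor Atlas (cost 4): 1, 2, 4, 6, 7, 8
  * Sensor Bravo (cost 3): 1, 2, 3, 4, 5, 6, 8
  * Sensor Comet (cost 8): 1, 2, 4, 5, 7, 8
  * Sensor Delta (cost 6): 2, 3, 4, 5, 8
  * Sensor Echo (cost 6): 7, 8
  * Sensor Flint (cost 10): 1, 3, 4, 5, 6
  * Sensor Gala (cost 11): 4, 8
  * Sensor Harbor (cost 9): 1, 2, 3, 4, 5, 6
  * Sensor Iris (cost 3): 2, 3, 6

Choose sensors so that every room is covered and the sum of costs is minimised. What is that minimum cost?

Atlas, Bravo together cover every room (Atlas ∪ Bravo = {1, 2, 3, 4, 5, 6, 7, 8}); total cost 4 + 3 = 7.
No covering selection has total cost below 7.

7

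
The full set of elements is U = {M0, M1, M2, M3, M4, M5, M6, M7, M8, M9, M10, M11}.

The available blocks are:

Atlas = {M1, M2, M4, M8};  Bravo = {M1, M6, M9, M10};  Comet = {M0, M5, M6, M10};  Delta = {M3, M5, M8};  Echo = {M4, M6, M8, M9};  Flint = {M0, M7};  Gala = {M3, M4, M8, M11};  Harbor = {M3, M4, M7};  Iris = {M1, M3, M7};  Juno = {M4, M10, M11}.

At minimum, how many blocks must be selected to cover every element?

5

Atlas and Bravo and Comet and Flint and Gala together: Atlas ∪ Bravo ∪ Comet ∪ Flint ∪ Gala = {M0, M1, M2, M3, M4, M5, M6, M7, M8, M9, M10, M11} — every element is covered.
No 4 of the 10 blocks cover everything (all 210 combinations miss at least one element), so 5 is optimal.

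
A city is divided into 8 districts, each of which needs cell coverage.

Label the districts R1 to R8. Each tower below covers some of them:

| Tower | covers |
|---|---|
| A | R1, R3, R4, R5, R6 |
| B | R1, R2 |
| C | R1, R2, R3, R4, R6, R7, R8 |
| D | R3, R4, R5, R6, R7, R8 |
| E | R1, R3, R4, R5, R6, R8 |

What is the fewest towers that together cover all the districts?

B and D together: B ∪ D = {R1, R2, R3, R4, R5, R6, R7, R8} — every district is covered.
No single tower has all 8 districts (the largest, C, has 7), so 2 is optimal.

2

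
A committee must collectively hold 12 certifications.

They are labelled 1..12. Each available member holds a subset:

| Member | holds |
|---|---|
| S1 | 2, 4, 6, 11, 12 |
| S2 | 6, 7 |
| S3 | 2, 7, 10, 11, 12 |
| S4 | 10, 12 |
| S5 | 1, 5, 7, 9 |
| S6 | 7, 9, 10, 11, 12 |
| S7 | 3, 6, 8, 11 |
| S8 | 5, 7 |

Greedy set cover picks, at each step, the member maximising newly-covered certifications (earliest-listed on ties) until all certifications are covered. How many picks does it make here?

Greedy: pick S1 (covers 5 new) → pick S5 (covers 4 new) → pick S7 (covers 2 new) → pick S3 (covers 1 new). Total picks: 4.

4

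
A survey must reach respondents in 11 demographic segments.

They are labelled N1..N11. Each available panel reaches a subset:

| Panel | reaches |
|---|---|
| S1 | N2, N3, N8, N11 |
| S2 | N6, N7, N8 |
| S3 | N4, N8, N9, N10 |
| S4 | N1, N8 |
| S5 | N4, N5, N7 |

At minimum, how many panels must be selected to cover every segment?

5

S1 and S2 and S3 and S4 and S5 together: S1 ∪ S2 ∪ S3 ∪ S4 ∪ S5 = {N1, N2, N3, N4, N5, N6, N7, N8, N9, N10, N11} — every segment is covered.
No 4 of the 5 panels cover everything (all 5 combinations miss at least one segment), so 5 is optimal.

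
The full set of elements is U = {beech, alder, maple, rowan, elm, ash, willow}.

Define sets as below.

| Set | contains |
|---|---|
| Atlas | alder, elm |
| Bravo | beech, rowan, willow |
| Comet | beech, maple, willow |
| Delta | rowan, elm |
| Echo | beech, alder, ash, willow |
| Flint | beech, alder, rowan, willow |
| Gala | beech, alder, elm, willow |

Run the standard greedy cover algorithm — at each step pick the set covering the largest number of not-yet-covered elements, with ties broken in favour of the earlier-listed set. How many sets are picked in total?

3

Greedy: pick Echo (covers 4 new) → pick Delta (covers 2 new) → pick Comet (covers 1 new). Total picks: 3.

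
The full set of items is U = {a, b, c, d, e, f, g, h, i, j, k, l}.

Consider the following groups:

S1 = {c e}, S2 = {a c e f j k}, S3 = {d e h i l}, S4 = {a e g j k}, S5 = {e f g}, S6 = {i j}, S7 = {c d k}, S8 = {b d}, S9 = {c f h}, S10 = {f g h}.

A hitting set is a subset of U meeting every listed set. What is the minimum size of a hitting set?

4

T = {c, d, g, j} meets every group (each contains at least one member of T), and |T| = 4.
The groups S1, S6, S8, S10 are pairwise disjoint, so any hitting set needs a separate item for each — at least 4. Hence 4 is optimal.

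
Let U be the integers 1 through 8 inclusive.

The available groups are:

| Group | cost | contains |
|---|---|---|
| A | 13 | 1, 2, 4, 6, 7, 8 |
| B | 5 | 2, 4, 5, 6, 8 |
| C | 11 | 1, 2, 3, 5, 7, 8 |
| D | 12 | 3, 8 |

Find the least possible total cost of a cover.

B, C together cover every item (B ∪ C = {1, 2, 3, 4, 5, 6, 7, 8}); total cost 5 + 11 = 16.
No covering selection has total cost below 16.

16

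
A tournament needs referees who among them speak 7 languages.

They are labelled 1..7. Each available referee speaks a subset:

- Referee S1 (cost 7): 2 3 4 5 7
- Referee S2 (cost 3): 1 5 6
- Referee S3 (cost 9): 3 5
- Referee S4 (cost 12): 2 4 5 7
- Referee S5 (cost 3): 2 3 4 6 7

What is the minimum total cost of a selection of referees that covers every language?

6

S2, S5 together cover every language (S2 ∪ S5 = {1, 2, 3, 4, 5, 6, 7}); total cost 3 + 3 = 6.
No covering selection has total cost below 6.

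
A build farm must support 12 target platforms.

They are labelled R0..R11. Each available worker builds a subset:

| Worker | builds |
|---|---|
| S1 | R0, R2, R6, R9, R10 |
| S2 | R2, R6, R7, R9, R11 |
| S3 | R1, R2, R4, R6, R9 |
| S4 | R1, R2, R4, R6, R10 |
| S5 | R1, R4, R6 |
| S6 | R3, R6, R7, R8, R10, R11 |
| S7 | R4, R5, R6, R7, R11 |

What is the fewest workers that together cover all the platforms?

S1 and S4 and S6 and S7 together: S1 ∪ S4 ∪ S6 ∪ S7 = {R0, R1, R2, R3, R4, R5, R6, R7, R8, R9, R10, R11} — every platform is covered.
No 3 of the 7 workers cover everything (all 35 combinations miss at least one platform), so 4 is optimal.

4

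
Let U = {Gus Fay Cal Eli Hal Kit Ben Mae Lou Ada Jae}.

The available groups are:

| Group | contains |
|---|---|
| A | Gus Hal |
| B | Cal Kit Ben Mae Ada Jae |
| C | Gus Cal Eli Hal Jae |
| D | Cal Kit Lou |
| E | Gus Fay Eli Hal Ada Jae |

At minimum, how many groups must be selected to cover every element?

Take {B, D, E}. Their union is {Gus, Fay, Cal, Eli, Hal, Kit, Ben, Mae, Lou, Ada, Jae}, which is all 11 elements.
Only E contains Fay, so E is forced; the remaining 5 elements need at least 2 more groups (each remaining group adds at most 4) — so at least 3 groups are needed, and 3 is optimal.

3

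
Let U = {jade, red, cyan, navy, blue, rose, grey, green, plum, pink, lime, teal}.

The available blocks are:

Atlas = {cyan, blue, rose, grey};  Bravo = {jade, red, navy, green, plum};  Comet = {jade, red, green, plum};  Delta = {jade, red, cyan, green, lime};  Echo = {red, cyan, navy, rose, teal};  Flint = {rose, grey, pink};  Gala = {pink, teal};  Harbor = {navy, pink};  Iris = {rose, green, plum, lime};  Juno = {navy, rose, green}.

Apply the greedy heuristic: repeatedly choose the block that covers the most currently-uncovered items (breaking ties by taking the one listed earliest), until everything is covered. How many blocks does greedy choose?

4

Greedy: pick Bravo (covers 5 new) → pick Atlas (covers 4 new) → pick Gala (covers 2 new) → pick Delta (covers 1 new). Total picks: 4.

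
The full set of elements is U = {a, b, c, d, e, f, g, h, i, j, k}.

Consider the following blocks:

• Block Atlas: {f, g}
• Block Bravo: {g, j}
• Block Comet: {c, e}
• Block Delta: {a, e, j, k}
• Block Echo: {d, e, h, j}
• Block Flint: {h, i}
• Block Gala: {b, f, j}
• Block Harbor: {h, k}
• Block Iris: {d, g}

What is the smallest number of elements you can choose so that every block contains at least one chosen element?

The 4 elements {e, g, h, j} hit every block.
The blocks Comet, Flint, Gala, Iris are pairwise disjoint, so any hitting set needs a separate element for each — at least 4. Hence 4 is optimal.

4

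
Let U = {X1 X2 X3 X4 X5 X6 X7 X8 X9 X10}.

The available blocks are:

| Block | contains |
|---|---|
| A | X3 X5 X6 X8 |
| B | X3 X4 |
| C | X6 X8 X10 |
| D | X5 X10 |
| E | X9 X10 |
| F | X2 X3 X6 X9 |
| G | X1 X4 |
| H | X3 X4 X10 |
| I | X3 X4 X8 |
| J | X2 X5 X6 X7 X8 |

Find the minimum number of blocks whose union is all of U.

C, F, G, and J cover everything between them: the union {X1, X2, X3, X4, X5, X6, X7, X8, X9, X10} is all of U.
No 3 of the 10 blocks cover everything (all 120 combinations miss at least one element), so 4 is optimal.

4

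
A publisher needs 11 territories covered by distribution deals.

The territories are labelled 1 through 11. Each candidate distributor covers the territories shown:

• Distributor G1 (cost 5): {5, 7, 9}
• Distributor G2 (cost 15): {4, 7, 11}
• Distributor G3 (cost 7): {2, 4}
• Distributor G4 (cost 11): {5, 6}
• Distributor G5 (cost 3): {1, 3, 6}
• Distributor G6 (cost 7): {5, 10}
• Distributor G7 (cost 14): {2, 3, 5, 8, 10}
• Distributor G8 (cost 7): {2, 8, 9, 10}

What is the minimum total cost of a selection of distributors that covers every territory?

30

G1, G2, G5, G8 together cover every territory (G1 ∪ G2 ∪ G5 ∪ G8 = {1, 2, 3, 4, 5, 6, 7, 8, 9, 10, 11}); total cost 5 + 15 + 3 + 7 = 30.
The greedy pick G5, G1, G8, G3, G2 costs 37; no covering selection beats 30.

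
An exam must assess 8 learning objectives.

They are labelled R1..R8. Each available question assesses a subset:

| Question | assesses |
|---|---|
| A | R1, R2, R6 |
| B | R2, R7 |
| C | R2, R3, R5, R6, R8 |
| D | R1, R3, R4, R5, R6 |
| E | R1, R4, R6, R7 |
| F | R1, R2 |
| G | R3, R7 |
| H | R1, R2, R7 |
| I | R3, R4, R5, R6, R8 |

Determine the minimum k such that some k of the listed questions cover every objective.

Take {H, I}. Their union is {R1, R2, R3, R4, R5, R6, R7, R8}, which is all 8 objectives.
No single question has all 8 objectives (the largest, C, has 5), so 2 is optimal.

2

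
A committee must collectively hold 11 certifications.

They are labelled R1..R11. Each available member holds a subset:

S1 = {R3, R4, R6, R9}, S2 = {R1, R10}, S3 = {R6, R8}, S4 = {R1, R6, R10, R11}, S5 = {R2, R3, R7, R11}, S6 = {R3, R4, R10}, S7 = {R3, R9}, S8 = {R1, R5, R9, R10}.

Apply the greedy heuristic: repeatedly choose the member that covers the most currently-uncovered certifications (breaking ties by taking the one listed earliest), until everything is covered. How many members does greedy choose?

Greedy: pick S1 (covers 4 new) → pick S4 (covers 3 new) → pick S5 (covers 2 new) → pick S3 (covers 1 new) → pick S8 (covers 1 new). Total picks: 5.
(The true minimum cover uses only 4 members, so greedy is not optimal here.)

5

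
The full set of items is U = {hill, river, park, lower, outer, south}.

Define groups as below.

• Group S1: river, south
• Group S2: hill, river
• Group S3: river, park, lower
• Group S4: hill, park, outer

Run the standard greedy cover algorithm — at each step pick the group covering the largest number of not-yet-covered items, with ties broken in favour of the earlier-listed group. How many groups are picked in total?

Greedy: pick S3 (covers 3 new) → pick S4 (covers 2 new) → pick S1 (covers 1 new). Total picks: 3.

3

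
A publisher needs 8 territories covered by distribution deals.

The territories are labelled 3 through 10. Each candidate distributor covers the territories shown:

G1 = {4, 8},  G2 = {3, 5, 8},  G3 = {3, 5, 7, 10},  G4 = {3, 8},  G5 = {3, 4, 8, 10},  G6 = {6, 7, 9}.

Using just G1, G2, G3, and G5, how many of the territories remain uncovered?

Union of G1, G2, G3, G5 = {3, 4, 5, 7, 8, 10}.
Not covered: 6, 9 — 2 territories.

2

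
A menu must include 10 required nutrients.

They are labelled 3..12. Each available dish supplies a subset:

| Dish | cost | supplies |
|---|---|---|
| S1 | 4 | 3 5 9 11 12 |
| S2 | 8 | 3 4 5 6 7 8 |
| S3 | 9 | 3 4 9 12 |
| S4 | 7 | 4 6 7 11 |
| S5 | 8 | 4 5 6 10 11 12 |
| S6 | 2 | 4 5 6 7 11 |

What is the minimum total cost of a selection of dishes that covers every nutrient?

S1, S2, S5 together cover every nutrient (S1 ∪ S2 ∪ S5 = {3, 4, 5, 6, 7, 8, 9, 10, 11, 12}); total cost 4 + 8 + 8 = 20.
The greedy pick S6, S1, S2, S5 costs 22; no covering selection beats 20.

20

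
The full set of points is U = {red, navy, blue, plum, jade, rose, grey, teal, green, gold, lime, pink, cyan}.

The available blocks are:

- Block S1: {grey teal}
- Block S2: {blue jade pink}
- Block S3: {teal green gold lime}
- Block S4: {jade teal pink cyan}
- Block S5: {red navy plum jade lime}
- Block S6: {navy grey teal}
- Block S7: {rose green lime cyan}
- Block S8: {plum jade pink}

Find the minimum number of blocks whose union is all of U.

5

S1, S2, S3, S5, and S7 cover everything between them: the union {red, navy, blue, plum, jade, rose, grey, teal, green, gold, lime, pink, cyan} is all of U.
No 4 of the 8 blocks cover everything (all 70 combinations miss at least one point), so 5 is optimal.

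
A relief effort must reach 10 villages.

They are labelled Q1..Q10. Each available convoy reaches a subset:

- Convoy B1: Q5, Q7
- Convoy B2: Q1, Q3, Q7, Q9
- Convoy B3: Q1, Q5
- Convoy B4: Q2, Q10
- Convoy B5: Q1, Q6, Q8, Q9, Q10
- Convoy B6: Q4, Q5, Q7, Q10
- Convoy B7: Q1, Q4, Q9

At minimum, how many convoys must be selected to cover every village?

4

Take {B2, B4, B5, B6}. Their union is {Q1, Q2, Q3, Q4, Q5, Q6, Q7, Q8, Q9, Q10}, which is all 10 villages.
No 3 of the 7 convoys cover everything (all 35 combinations miss at least one village), so 4 is optimal.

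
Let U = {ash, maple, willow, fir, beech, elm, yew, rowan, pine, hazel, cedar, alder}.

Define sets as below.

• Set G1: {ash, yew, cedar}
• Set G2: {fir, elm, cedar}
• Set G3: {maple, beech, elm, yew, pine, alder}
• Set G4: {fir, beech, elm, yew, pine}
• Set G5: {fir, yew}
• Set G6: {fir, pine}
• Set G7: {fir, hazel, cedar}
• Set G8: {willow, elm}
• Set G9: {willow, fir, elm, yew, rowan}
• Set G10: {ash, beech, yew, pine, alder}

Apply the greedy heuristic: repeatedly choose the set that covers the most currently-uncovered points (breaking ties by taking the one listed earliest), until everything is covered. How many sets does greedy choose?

Greedy: pick G3 (covers 6 new) → pick G7 (covers 3 new) → pick G9 (covers 2 new) → pick G1 (covers 1 new). Total picks: 4.

4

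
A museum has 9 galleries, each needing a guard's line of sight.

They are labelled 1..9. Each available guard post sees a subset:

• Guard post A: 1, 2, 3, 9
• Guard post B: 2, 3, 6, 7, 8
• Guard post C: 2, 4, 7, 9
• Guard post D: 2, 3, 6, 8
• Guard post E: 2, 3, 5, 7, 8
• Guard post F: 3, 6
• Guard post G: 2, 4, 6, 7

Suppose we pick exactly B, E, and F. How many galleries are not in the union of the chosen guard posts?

Union of B, E, F = {2, 3, 5, 6, 7, 8}.
Not covered: 1, 4, 9 — 3 galleries.

3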